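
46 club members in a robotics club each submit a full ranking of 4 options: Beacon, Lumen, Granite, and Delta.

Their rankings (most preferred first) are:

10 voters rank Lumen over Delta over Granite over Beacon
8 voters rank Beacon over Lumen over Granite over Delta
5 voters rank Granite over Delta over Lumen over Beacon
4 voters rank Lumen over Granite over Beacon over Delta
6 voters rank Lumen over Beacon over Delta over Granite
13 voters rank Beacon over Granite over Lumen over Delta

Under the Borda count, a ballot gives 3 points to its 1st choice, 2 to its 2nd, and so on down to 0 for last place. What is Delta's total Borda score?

Borda scores:
  Beacon: 10·0 + 8·3 + 5·0 + 4·1 + 6·2 + 13·3 = 79
  Lumen: 10·3 + 8·2 + 5·1 + 4·3 + 6·3 + 13·1 = 94
  Granite: 10·1 + 8·1 + 5·3 + 4·2 + 6·0 + 13·2 = 67
  Delta: 10·2 + 8·0 + 5·2 + 4·0 + 6·1 + 13·0 = 36

36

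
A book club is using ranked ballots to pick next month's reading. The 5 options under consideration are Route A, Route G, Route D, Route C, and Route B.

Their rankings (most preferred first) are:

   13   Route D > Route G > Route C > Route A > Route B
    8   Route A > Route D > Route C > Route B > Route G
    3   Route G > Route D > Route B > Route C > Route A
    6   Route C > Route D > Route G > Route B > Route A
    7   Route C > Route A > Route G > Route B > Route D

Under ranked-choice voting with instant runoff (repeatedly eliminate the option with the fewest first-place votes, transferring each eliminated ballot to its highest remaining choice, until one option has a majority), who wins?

Route D

Round 1: Route D 13, Route C 13, Route A 8, Route G 3, Route B 0. Route B has the fewest and is eliminated.
Round 2: Route D 13, Route C 13, Route A 8, Route G 3. Route G has the fewest and is eliminated.
Round 3: Route D 16, Route C 13, Route A 8. Route A has the fewest and is eliminated.
Round 4: Route D 24, Route C 13. Route D has a majority.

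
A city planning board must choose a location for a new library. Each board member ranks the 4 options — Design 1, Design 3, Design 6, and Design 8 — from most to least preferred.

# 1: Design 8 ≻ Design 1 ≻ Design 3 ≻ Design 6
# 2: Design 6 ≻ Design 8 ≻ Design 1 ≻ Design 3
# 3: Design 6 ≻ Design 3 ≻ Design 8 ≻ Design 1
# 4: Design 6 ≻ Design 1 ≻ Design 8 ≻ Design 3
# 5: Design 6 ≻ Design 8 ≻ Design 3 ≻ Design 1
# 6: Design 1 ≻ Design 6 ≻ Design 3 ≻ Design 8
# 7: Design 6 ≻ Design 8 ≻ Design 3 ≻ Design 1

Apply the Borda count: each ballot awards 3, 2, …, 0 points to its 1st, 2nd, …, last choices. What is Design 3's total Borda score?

Borda scores:
  Design 1: 2 + 1 + 0 + 2 + 0 + 3 + 0 = 8
  Design 3: 1 + 0 + 2 + 0 + 1 + 1 + 1 = 6
  Design 6: 0 + 3 + 3 + 3 + 3 + 2 + 3 = 17
  Design 8: 3 + 2 + 1 + 1 + 2 + 0 + 2 = 11

6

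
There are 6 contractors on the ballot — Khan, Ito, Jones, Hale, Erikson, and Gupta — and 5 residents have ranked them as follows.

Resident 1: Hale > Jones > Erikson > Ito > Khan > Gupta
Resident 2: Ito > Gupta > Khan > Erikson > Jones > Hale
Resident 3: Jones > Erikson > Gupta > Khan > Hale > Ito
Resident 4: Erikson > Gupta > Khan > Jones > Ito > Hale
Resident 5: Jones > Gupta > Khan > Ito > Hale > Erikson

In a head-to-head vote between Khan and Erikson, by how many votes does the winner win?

Ballots ranking Khan above Erikson: 2.
Ballots ranking Erikson above Khan: 3.
Erikson wins 3–2, a margin of 1.

1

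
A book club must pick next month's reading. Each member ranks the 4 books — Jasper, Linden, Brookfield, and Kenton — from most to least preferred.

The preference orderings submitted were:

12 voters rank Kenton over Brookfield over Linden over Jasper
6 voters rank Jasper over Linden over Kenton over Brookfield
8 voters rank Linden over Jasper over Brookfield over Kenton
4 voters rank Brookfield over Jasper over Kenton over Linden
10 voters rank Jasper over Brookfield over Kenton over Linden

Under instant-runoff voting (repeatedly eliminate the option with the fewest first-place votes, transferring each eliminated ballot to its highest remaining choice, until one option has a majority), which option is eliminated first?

Round 1: Jasper 16, Kenton 12, Linden 8, Brookfield 4. Brookfield has the fewest and is eliminated.
Round 2: Jasper 20, Kenton 12, Linden 8. Linden has the fewest and is eliminated.
Round 3: Jasper 28, Kenton 12. Jasper has a majority.

Brookfield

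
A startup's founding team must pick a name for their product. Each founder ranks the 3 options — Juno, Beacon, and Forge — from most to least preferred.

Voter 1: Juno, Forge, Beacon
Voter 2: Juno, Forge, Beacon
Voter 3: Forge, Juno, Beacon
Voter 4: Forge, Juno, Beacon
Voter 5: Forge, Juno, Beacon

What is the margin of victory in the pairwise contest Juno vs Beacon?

Ballots ranking Juno above Beacon: 5.
Ballots ranking Beacon above Juno: 0.
Juno wins 5–0, a margin of 5.

5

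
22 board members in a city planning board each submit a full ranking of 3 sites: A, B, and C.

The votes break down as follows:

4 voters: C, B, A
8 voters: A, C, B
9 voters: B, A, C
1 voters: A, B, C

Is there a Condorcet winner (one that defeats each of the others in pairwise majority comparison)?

Head-to-head results (22 voters total):
A vs B: B wins 13–9.
A vs C: A wins 18–4.
B vs C: C wins 12–10.
No candidate beats all others: A beats C beats B beats A, a majority cycle.

No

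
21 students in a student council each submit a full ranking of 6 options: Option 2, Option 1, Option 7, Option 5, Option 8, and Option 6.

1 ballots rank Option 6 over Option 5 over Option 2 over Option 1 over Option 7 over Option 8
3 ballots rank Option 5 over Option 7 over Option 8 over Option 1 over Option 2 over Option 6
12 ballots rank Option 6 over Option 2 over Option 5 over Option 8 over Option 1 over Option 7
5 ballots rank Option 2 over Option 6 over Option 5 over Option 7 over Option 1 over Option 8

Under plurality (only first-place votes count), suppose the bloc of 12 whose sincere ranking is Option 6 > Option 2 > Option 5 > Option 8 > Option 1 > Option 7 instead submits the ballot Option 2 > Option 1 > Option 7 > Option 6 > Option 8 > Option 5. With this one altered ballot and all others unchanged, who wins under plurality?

Option 2

First-place totals with the altered ballot: Option 2 17, Option 1 0, Option 7 0, Option 5 3, Option 8 0, Option 6 1.
The switch changes the winner from Option 6 to Option 2.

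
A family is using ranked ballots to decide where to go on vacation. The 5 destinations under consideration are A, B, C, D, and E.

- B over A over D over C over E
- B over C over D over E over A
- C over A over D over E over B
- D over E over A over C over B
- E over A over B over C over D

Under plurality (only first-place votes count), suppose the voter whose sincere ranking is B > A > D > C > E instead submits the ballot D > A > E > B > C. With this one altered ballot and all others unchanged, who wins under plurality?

D

First-place totals with the altered ballot: A 0, B 1, C 1, D 2, E 1.
The switch changes the winner from B to D.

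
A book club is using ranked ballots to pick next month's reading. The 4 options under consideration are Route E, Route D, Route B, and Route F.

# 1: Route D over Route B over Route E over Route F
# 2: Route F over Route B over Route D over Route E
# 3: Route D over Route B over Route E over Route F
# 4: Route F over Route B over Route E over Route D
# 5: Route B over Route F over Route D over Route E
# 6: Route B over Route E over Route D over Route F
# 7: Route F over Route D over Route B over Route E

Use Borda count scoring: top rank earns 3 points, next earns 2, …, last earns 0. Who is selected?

Route B

Borda scores:
  Route E: 1 + 0 + 1 + 1 + 0 + 2 + 0 = 5
  Route D: 3 + 1 + 3 + 0 + 1 + 1 + 2 = 11
  Route B: 2 + 2 + 2 + 2 + 3 + 3 + 1 = 15
  Route F: 0 + 3 + 0 + 3 + 2 + 0 + 3 = 11
Route B has the highest total.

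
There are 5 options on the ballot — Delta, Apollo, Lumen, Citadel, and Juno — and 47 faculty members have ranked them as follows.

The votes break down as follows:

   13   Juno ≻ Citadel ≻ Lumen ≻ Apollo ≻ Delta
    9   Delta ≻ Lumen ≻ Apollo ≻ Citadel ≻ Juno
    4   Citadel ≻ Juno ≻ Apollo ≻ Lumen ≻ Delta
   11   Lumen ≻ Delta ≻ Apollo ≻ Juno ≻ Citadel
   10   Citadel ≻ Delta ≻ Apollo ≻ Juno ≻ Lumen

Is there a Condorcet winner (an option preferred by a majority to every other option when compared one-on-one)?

Head-to-head results (47 voters total):
Delta vs Apollo: Delta wins 30–17.
Delta vs Lumen: Lumen wins 28–19.
Delta vs Citadel: Citadel wins 27–20.
Delta vs Juno: Delta wins 30–17.
Apollo vs Lumen: Lumen wins 33–14.
Apollo vs Citadel: Citadel wins 27–20.
Apollo vs Juno: Apollo wins 30–17.
Lumen vs Citadel: Citadel wins 27–20.
Lumen vs Juno: Juno wins 27–20.
Citadel vs Juno: Juno wins 24–23.
No candidate beats all others: Delta beats Juno beats Lumen beats Delta, a majority cycle.

No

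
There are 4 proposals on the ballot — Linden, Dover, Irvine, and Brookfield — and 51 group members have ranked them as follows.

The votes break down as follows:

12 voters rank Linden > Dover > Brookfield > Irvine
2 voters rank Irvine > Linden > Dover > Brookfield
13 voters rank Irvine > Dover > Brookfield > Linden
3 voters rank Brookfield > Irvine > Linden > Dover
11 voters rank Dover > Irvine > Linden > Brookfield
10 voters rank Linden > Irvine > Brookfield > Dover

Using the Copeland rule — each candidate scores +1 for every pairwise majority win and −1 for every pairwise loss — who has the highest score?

Pairwise results:
  Linden vs Dover: Linden wins 27–24.
  Linden vs Irvine: Irvine wins 29–22.
  Linden vs Brookfield: Linden wins 35–16.
  Dover vs Irvine: Irvine wins 28–23.
  Dover vs Brookfield: Dover wins 38–13.
  Irvine vs Brookfield: Irvine wins 36–15.
Copeland scores (wins − losses):
  Linden: 2 − 1 = 1
  Dover: 1 − 2 = -1
  Irvine: 3 − 0 = 3
  Brookfield: 0 − 3 = -3
Irvine has the best Copeland score.

Irvine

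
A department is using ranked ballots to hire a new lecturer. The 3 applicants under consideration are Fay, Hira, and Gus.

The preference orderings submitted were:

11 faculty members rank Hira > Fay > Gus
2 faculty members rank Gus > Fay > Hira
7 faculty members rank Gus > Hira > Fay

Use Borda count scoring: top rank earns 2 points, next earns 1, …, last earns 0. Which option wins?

Hira

Borda scores:
  Fay: 11·1 + 2·1 + 7·0 = 13
  Hira: 11·2 + 2·0 + 7·1 = 29
  Gus: 11·0 + 2·2 + 7·2 = 18
Hira has the highest total.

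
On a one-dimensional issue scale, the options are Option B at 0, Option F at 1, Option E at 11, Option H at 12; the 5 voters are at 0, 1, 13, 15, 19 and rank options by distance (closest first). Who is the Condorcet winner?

With single-peaked preferences on a line, the Condorcet winner is the candidate closest to the median voter.
The median voter (position 13) is closest to Option H at 12.
Check: Option H vs Option B — voters closer to Option H: 3 of 5.

Option H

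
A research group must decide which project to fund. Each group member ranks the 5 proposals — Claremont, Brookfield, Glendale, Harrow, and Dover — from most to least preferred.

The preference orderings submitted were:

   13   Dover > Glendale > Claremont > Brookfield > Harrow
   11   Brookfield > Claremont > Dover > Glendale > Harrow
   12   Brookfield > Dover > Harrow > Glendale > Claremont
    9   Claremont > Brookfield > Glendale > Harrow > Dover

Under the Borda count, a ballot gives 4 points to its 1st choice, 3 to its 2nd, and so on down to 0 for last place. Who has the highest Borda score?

Borda scores:
  Claremont: 13·2 + 11·3 + 12·0 + 9·4 = 95
  Brookfield: 13·1 + 11·4 + 12·4 + 9·3 = 132
  Glendale: 13·3 + 11·1 + 12·1 + 9·2 = 80
  Harrow: 13·0 + 11·0 + 12·2 + 9·1 = 33
  Dover: 13·4 + 11·2 + 12·3 + 9·0 = 110
Brookfield has the highest total.

Brookfield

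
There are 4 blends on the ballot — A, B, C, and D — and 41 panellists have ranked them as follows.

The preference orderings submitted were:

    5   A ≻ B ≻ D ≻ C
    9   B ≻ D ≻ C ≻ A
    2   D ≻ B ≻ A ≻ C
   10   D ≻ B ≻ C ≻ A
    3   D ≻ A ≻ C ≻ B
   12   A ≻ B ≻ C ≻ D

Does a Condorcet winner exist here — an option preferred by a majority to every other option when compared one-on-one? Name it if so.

Head-to-head results (41 voters total):
A vs B: B wins 21–20.
A vs C: A wins 22–19.
A vs D: D wins 24–17.
B vs C: B wins 38–3.
B vs D: B wins 26–15.
C vs D: D wins 29–12.
B beats each rival — A (21–20), C (38–3), D (26–15) — so B is the Condorcet winner.

B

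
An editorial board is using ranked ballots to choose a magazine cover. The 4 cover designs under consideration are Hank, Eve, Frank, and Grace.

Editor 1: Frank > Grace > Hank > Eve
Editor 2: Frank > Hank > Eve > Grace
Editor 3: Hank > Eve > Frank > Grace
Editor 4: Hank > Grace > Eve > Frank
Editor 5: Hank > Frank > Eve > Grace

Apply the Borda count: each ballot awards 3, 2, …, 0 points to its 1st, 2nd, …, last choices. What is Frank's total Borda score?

Borda scores:
  Hank: 1 + 2 + 3 + 3 + 3 = 12
  Eve: 0 + 1 + 2 + 1 + 1 = 5
  Frank: 3 + 3 + 1 + 0 + 2 = 9
  Grace: 2 + 0 + 0 + 2 + 0 = 4

9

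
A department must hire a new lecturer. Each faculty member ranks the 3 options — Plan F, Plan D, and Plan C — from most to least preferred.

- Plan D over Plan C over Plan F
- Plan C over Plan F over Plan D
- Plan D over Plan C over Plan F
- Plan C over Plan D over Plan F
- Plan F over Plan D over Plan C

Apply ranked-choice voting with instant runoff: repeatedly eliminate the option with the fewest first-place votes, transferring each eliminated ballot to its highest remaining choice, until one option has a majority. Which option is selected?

Round 1: Plan D 2, Plan C 2, Plan F 1. Plan F has the fewest and is eliminated.
Round 2: Plan D 3, Plan C 2. Plan D has a majority.

Plan D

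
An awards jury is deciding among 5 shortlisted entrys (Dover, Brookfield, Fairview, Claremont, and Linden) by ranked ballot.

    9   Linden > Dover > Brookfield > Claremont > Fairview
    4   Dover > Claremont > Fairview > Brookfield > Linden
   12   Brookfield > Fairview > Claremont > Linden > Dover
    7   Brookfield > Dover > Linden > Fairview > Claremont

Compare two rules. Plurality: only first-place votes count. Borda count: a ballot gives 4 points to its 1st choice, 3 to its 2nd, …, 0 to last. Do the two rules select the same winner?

Yes

Plurality first-place counts: Dover 4, Brookfield 19, Fairview 0, Claremont 0, Linden 9 → Brookfield.
Borda totals: Dover 64, Brookfield 98, Fairview 51, Claremont 45, Linden 62 → Brookfield.
The two rules agree on Brookfield.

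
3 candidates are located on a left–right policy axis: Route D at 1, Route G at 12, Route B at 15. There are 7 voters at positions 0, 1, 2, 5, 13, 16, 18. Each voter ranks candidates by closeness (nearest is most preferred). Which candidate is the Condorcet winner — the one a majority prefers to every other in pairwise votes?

With single-peaked preferences on a line, the Condorcet winner is the candidate closest to the median voter.
The median voter (position 5) is closest to Route D at 1.
Check: Route D vs Route G — voters closer to Route D: 4 of 7.

Route D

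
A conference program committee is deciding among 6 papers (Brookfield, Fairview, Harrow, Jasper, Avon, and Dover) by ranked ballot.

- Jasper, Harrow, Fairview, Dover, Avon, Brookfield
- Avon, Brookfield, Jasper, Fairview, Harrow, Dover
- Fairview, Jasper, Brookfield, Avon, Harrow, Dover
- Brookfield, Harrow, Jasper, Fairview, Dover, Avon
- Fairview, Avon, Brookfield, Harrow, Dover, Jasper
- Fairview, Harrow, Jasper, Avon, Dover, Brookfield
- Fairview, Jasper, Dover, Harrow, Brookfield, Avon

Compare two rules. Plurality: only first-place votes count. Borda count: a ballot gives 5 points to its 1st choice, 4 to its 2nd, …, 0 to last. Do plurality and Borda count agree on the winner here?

Plurality first-place counts: Brookfield 1, Fairview 4, Harrow 0, Jasper 1, Avon 1, Dover 0 → Fairview.
Borda totals: Brookfield 16, Fairview 27, Harrow 18, Jasper 22, Avon 14, Dover 8 → Fairview.
The two rules agree on Fairview.

Yes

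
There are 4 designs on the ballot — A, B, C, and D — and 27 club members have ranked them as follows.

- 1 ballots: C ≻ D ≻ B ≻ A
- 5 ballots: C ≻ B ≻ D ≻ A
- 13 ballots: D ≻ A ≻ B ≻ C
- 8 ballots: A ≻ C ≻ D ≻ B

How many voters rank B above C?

Ballots ranking B above C: 13.
Ballots ranking C above B: 1+5+8 = 14.
So 13 of 27 voters prefer B to C.

13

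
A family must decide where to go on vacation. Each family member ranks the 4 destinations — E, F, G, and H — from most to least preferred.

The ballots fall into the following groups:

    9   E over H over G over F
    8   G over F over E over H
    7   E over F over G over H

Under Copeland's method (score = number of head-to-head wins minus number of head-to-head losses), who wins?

E

Pairwise results:
  E vs F: E wins 16–8.
  E vs G: E wins 16–8.
  E vs H: E wins 24–0.
  F vs G: G wins 17–7.
  F vs H: F wins 15–9.
  G vs H: G wins 15–9.
Copeland scores (wins − losses):
  E: 3 − 0 = 3
  F: 1 − 2 = -1
  G: 2 − 1 = 1
  H: 0 − 3 = -3
E has the best Copeland score.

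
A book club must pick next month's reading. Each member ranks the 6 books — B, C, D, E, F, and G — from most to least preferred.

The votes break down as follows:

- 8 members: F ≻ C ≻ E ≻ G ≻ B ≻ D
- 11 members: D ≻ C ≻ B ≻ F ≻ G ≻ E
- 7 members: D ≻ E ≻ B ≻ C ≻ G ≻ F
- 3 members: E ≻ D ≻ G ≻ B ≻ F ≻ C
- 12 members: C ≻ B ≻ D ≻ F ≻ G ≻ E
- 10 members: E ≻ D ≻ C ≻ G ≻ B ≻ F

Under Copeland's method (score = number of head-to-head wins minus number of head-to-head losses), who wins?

Pairwise results:
  B vs C: C wins 41–10.
  B vs D: D wins 31–20.
  B vs E: E wins 28–23.
  B vs F: B wins 43–8.
  B vs G: B wins 30–21.
  C vs D: D wins 31–20.
  C vs E: C wins 31–20.
  C vs F: C wins 40–11.
  C vs G: C wins 48–3.
  D vs E: D wins 30–21.
  D vs F: D wins 43–8.
  D vs G: D wins 43–8.
  E vs F: F wins 31–20.
  E vs G: E wins 28–23.
  F vs G: F wins 31–20.
Copeland scores (wins − losses):
  B: 2 − 3 = -1
  C: 4 − 1 = 3
  D: 5 − 0 = 5
  E: 2 − 3 = -1
  F: 2 − 3 = -1
  G: 0 − 5 = -5
D has the best Copeland score.

D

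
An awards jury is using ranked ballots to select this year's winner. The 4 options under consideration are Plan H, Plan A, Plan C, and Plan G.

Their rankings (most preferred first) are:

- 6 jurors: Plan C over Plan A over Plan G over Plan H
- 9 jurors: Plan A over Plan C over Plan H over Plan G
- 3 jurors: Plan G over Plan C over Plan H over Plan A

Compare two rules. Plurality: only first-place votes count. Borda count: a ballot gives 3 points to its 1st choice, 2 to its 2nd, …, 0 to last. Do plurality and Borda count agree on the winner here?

Plurality first-place counts: Plan H 0, Plan A 9, Plan C 6, Plan G 3 → Plan A.
Borda totals: Plan H 12, Plan A 39, Plan C 42, Plan G 15 → Plan C.
The two rules disagree: plurality picks Plan A, Borda picks Plan C.

No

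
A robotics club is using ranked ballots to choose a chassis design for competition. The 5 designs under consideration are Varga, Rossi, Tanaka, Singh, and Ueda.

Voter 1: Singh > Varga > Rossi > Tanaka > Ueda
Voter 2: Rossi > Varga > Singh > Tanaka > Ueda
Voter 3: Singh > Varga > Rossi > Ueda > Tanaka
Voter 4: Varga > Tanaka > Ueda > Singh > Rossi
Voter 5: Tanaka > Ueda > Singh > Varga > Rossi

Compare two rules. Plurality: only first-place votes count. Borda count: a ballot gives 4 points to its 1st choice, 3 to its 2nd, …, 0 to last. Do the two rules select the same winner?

Plurality first-place counts: Varga 1, Rossi 1, Tanaka 1, Singh 2, Ueda 0 → Singh.
Borda totals: Varga 14, Rossi 8, Tanaka 9, Singh 13, Ueda 6 → Varga.
The two rules disagree: plurality picks Singh, Borda picks Varga.

No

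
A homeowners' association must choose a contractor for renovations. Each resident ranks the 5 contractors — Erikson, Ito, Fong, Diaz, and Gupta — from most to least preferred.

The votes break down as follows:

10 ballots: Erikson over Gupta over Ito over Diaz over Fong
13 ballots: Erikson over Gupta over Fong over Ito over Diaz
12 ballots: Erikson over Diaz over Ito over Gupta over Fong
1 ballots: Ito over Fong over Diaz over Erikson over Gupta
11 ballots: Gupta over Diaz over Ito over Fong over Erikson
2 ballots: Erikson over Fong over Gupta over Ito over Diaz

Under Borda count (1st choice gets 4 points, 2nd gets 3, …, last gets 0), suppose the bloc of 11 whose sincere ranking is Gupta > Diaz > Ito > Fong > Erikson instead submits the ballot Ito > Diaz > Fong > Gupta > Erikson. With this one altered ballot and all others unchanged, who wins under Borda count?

Borda totals with the altered ballot: Erikson 149, Ito 107, Fong 57, Diaz 81, Gupta 96.
The winner is unchanged: still Erikson.

Erikson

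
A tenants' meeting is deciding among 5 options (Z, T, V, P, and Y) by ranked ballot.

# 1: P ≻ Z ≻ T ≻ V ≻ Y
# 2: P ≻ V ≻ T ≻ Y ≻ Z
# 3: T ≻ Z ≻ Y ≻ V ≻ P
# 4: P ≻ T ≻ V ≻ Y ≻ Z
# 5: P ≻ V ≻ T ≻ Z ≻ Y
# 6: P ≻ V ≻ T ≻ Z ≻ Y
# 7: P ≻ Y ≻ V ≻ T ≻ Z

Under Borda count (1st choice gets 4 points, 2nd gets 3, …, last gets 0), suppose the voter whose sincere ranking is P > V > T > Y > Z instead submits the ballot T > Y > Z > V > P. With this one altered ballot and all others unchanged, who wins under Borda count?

Borda totals with the altered ballot: Z 10, T 18, V 13, P 20, Y 9.
The winner is unchanged: still P.

P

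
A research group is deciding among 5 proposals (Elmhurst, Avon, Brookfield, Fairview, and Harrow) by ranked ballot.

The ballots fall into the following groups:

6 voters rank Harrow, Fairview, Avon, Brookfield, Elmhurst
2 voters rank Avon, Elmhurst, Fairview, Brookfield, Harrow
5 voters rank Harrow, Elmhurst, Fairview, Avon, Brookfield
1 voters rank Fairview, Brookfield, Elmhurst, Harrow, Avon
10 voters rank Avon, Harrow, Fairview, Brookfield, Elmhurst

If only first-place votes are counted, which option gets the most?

First-place vote totals:
  Elmhurst: 0
  Avon: 12
  Brookfield: 0
  Fairview: 1
  Harrow: 11
Avon has the most first-place votes.

Avon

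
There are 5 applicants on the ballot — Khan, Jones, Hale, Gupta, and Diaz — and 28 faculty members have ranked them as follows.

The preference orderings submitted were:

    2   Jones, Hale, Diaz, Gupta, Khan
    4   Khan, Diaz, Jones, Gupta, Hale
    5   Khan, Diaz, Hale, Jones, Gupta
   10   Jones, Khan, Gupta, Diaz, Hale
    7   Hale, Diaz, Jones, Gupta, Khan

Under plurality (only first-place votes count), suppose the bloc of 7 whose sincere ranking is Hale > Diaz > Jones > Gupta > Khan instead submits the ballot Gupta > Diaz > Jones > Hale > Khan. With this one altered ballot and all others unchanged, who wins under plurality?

First-place totals with the altered ballot: Khan 9, Jones 12, Hale 0, Gupta 7, Diaz 0.
The winner is unchanged: still Jones.

Jones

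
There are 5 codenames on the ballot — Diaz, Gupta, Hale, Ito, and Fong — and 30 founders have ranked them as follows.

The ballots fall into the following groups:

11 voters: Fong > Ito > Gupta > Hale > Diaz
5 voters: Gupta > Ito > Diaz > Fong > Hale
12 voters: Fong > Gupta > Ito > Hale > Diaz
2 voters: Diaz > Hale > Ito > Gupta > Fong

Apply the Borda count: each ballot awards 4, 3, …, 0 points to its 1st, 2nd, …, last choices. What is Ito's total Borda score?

76

Borda scores:
  Diaz: 11·0 + 5·2 + 12·0 + 2·4 = 18
  Gupta: 11·2 + 5·4 + 12·3 + 2·1 = 80
  Hale: 11·1 + 5·0 + 12·1 + 2·3 = 29
  Ito: 11·3 + 5·3 + 12·2 + 2·2 = 76
  Fong: 11·4 + 5·1 + 12·4 + 2·0 = 97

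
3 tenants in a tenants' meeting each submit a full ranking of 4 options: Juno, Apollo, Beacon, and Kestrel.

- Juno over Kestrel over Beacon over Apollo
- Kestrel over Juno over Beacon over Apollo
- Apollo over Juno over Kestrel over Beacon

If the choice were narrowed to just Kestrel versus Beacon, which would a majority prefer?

Ballots ranking Kestrel above Beacon: 3.
Ballots ranking Beacon above Kestrel: 0.
Kestrel wins the head-to-head, 3–0.

Kestrel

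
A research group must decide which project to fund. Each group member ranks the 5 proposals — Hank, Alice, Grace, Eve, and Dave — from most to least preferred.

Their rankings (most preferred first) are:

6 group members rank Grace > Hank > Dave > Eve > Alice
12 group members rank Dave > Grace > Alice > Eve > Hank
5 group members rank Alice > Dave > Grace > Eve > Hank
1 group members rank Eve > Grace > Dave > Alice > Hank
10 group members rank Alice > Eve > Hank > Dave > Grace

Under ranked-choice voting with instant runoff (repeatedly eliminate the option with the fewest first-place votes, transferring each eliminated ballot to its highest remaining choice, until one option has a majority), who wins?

Dave

Round 1: Alice 15, Dave 12, Grace 6, Eve 1, Hank 0. Hank has the fewest and is eliminated.
Round 2: Alice 15, Dave 12, Grace 6, Eve 1. Eve has the fewest and is eliminated.
Round 3: Alice 15, Dave 12, Grace 7. Grace has the fewest and is eliminated.
Round 4: Dave 19, Alice 15. Dave has a majority.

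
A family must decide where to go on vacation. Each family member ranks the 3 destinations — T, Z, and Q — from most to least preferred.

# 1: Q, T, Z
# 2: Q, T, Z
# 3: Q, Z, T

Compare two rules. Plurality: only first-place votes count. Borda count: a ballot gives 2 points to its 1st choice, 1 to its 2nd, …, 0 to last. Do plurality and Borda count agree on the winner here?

Yes

Plurality first-place counts: T 0, Z 0, Q 3 → Q.
Borda totals: T 2, Z 1, Q 6 → Q.
The two rules agree on Q.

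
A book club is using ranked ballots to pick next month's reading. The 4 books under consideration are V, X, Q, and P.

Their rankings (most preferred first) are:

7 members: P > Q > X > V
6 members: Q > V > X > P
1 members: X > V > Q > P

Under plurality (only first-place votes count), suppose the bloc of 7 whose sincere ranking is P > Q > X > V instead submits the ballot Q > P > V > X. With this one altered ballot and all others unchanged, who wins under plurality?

First-place totals with the altered ballot: V 0, X 1, Q 13, P 0.
The switch changes the winner from P to Q.

Q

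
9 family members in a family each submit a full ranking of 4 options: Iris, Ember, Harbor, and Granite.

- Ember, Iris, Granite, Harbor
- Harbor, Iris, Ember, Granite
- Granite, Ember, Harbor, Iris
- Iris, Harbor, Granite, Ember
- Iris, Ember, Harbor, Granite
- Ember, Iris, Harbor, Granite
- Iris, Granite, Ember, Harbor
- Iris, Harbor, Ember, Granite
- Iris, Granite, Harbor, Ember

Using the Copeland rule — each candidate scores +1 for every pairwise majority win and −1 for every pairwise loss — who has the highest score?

Iris

Pairwise results:
  Iris vs Ember: Iris wins 6–3.
  Iris vs Harbor: Iris wins 7–2.
  Iris vs Granite: Iris wins 8–1.
  Ember vs Harbor: Ember wins 5–4.
  Ember vs Granite: Ember wins 5–4.
  Harbor vs Granite: Harbor wins 5–4.
Copeland scores (wins − losses):
  Iris: 3 − 0 = 3
  Ember: 2 − 1 = 1
  Harbor: 1 − 2 = -1
  Granite: 0 − 3 = -3
Iris has the best Copeland score.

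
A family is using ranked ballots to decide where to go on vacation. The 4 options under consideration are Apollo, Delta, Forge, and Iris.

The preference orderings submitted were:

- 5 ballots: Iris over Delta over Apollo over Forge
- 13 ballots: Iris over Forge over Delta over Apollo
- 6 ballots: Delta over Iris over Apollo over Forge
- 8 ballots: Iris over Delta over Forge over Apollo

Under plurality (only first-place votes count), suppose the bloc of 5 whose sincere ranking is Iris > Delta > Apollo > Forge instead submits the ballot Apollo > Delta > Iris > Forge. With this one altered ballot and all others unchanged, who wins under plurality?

First-place totals with the altered ballot: Apollo 5, Delta 6, Forge 0, Iris 21.
The winner is unchanged: still Iris.

Iris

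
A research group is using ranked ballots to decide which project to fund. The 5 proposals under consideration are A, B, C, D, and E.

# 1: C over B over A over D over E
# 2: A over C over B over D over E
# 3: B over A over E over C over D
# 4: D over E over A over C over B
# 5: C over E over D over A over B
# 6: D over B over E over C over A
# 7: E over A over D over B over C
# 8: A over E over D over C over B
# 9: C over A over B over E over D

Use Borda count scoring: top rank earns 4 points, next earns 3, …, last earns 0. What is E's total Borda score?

18

Borda scores:
  A: 2 + 4 + 3 + 2 + 1 + 0 + 3 + 4 + 3 = 22
  B: 3 + 2 + 4 + 0 + 0 + 3 + 1 + 0 + 2 = 15
  C: 4 + 3 + 1 + 1 + 4 + 1 + 0 + 1 + 4 = 19
  D: 1 + 1 + 0 + 4 + 2 + 4 + 2 + 2 + 0 = 16
  E: 0 + 0 + 2 + 3 + 3 + 2 + 4 + 3 + 1 = 18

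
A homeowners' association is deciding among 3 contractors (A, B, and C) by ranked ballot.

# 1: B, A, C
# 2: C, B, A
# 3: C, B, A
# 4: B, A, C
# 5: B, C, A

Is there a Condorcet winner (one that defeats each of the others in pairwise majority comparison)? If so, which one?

Head-to-head results (5 voters total):
A vs B: B wins 5–0.
A vs C: C wins 3–2.
B vs C: B wins 3–2.
B beats each rival — A (5–0), C (3–2) — so B is the Condorcet winner.

B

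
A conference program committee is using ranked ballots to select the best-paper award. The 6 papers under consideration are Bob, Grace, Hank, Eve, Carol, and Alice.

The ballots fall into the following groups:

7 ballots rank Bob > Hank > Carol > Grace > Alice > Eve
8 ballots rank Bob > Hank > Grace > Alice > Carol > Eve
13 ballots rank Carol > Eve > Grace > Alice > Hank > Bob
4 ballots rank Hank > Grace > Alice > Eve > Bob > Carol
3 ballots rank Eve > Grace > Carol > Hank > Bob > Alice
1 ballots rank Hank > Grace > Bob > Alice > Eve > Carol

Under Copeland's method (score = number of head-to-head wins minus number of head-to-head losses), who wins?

Hank

Pairwise results:
  Bob vs Grace: Grace wins 21–15.
  Bob vs Hank: Hank wins 21–15.
  Bob vs Eve: Eve wins 20–16.
  Bob vs Carol: Bob wins 20–16.
  Bob vs Alice: Bob wins 19–17.
  Grace vs Hank: Hank wins 20–16.
  Grace vs Eve: Grace wins 20–16.
  Grace vs Carol: Carol wins 20–16.
  Grace vs Alice: Grace wins 36–0.
  Hank vs Eve: Hank wins 20–16.
  Hank vs Carol: Hank wins 20–16.
  Hank vs Alice: Hank wins 23–13.
  Eve vs Carol: Carol wins 28–8.
  Eve vs Alice: Alice wins 20–16.
  Carol vs Alice: Carol wins 23–13.
Copeland scores (wins − losses):
  Bob: 2 − 3 = -1
  Grace: 3 − 2 = 1
  Hank: 5 − 0 = 5
  Eve: 1 − 4 = -3
  Carol: 3 − 2 = 1
  Alice: 1 − 4 = -3
Hank has the best Copeland score.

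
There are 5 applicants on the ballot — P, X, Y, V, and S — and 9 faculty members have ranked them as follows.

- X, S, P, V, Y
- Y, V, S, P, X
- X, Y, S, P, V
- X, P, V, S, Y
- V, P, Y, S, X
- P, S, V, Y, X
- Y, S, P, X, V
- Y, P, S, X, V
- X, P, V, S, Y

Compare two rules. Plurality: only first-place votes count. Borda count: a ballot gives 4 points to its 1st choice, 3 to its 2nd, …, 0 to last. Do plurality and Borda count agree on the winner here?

Plurality first-place counts: P 1, X 4, Y 3, V 1, S 0 → X.
Borda totals: P 22, X 18, Y 18, V 14, S 18 → P.
The two rules disagree: plurality picks X, Borda picks P.

No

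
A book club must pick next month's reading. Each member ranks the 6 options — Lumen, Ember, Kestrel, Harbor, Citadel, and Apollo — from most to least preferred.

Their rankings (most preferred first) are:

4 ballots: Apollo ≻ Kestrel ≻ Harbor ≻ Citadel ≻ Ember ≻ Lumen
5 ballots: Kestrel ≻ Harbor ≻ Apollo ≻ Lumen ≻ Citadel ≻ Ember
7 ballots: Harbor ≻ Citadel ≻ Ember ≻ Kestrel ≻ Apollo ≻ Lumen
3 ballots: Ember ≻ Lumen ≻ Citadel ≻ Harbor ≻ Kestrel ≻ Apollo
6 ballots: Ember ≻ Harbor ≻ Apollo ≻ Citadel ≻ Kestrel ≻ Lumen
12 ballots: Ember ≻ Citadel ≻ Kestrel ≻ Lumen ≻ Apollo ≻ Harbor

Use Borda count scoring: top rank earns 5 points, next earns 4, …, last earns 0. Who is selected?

Ember

Borda scores:
  Lumen: 4·0 + 5·2 + 7·0 + 3·4 + 6·0 + 12·2 = 46
  Ember: 4·1 + 5·0 + 7·3 + 3·5 + 6·5 + 12·5 = 130
  Kestrel: 4·4 + 5·5 + 7·2 + 3·1 + 6·1 + 12·3 = 100
  Harbor: 4·3 + 5·4 + 7·5 + 3·2 + 6·4 + 12·0 = 97
  Citadel: 4·2 + 5·1 + 7·4 + 3·3 + 6·2 + 12·4 = 110
  Apollo: 4·5 + 5·3 + 7·1 + 3·0 + 6·3 + 12·1 = 72
Ember has the highest total.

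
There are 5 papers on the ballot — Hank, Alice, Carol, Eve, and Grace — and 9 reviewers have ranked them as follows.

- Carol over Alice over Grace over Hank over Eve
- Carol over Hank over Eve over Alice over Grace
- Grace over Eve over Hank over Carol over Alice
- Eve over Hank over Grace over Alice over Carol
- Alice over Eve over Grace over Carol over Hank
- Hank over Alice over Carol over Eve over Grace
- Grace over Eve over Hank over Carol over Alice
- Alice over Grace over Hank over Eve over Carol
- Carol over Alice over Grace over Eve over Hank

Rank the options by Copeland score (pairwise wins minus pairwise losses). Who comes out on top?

Pairwise results:
  Hank vs Alice: Hank wins 5–4.
  Hank vs Carol: Hank wins 5–4.
  Hank vs Eve: Eve wins 5–4.
  Hank vs Grace: Grace wins 6–3.
  Alice vs Carol: Carol wins 5–4.
  Alice vs Eve: Alice wins 5–4.
  Alice vs Grace: Alice wins 6–3.
  Carol vs Eve: Eve wins 5–4.
  Carol vs Grace: Grace wins 5–4.
  Eve vs Grace: Grace wins 5–4.
Copeland scores (wins − losses):
  Hank: 2 − 2 = 0
  Alice: 2 − 2 = 0
  Carol: 1 − 3 = -2
  Eve: 2 − 2 = 0
  Grace: 3 − 1 = 2
Grace has the best Copeland score.

Grace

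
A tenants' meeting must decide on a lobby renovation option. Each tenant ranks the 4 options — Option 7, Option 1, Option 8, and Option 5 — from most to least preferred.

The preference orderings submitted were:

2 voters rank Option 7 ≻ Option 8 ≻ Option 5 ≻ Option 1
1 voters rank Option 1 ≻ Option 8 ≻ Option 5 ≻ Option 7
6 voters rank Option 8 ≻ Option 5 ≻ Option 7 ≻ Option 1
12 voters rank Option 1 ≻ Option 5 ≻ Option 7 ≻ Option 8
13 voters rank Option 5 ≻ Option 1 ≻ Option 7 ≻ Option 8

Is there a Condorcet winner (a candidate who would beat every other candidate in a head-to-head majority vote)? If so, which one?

Option 5

Head-to-head results (34 voters total):
Option 7 vs Option 1: Option 1 wins 26–8.
Option 7 vs Option 8: Option 7 wins 27–7.
Option 7 vs Option 5: Option 5 wins 32–2.
Option 1 vs Option 8: Option 1 wins 26–8.
Option 1 vs Option 5: Option 5 wins 21–13.
Option 8 vs Option 5: Option 5 wins 25–9.
Option 5 beats each rival — Option 7 (32–2), Option 1 (21–13), Option 8 (25–9) — so Option 5 is the Condorcet winner.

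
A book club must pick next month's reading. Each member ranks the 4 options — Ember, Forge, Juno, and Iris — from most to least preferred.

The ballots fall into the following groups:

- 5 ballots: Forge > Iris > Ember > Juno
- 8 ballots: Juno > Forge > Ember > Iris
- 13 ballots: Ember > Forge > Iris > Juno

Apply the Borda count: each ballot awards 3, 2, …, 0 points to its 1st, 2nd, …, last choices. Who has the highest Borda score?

Forge

Borda scores:
  Ember: 5·1 + 8·1 + 13·3 = 52
  Forge: 5·3 + 8·2 + 13·2 = 57
  Juno: 5·0 + 8·3 + 13·0 = 24
  Iris: 5·2 + 8·0 + 13·1 = 23
Forge has the highest total.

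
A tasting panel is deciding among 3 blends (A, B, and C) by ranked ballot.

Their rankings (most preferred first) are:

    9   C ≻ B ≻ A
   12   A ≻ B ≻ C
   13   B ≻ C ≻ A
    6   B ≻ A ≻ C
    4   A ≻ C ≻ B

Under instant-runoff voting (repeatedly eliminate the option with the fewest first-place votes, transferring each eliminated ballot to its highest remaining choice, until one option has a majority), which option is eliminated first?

Round 1: B 19, A 16, C 9. C has the fewest and is eliminated.
Round 2: B 28, A 16. B has a majority.

C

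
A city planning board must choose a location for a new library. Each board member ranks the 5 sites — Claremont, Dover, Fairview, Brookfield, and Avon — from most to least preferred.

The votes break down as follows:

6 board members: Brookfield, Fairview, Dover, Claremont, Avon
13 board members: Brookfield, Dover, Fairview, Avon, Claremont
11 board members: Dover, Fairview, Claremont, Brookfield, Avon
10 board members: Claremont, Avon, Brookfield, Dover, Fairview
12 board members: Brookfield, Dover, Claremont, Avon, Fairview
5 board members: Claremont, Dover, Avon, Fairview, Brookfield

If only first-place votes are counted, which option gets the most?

Brookfield

First-place vote totals:
  Claremont: 15
  Dover: 11
  Fairview: 0
  Brookfield: 31
  Avon: 0
Brookfield has the most first-place votes.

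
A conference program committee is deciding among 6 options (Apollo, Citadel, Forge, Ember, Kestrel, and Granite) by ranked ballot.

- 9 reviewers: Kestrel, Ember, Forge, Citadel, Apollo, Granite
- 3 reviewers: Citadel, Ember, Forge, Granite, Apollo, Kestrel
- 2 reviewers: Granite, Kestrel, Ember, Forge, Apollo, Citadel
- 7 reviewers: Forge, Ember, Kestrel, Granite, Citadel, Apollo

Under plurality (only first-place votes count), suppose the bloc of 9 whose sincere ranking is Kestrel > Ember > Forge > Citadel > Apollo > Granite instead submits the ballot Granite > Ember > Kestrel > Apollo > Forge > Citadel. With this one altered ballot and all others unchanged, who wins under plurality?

First-place totals with the altered ballot: Apollo 0, Citadel 3, Forge 7, Ember 0, Kestrel 0, Granite 11.
The switch changes the winner from Kestrel to Granite.

Granite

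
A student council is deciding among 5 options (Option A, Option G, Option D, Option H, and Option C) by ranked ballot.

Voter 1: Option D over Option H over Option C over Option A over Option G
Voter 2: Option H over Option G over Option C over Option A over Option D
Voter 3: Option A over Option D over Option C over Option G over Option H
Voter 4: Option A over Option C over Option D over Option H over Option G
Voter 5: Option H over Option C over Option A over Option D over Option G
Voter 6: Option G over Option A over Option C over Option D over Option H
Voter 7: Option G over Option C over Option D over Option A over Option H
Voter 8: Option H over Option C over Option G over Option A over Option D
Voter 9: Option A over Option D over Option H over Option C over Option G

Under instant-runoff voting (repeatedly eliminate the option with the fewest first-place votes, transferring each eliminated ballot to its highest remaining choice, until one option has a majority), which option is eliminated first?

Round 1: Option A 3, Option H 3, Option G 2, Option D 1, Option C 0. Option C has the fewest and is eliminated.
Round 2: Option A 3, Option H 3, Option G 2, Option D 1. Option D has the fewest and is eliminated.
Round 3: Option H 4, Option A 3, Option G 2. Option G has the fewest and is eliminated.
Round 4: Option A 5, Option H 4. Option A has a majority.

Option C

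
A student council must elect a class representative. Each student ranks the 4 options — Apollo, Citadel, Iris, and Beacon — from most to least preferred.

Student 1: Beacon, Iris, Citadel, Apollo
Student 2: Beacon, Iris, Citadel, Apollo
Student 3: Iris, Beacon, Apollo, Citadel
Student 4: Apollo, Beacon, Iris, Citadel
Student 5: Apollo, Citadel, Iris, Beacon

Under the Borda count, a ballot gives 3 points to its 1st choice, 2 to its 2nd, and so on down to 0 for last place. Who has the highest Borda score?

Borda scores:
  Apollo: 0 + 0 + 1 + 3 + 3 = 7
  Citadel: 1 + 1 + 0 + 0 + 2 = 4
  Iris: 2 + 2 + 3 + 1 + 1 = 9
  Beacon: 3 + 3 + 2 + 2 + 0 = 10
Beacon has the highest total.

Beacon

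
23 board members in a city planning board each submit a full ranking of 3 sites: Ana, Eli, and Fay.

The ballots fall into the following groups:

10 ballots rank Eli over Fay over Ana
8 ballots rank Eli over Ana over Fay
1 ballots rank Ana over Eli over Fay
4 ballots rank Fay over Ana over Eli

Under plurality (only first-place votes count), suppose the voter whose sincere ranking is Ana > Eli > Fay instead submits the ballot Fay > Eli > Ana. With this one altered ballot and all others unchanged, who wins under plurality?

First-place totals with the altered ballot: Ana 0, Eli 18, Fay 5.
The winner is unchanged: still Eli.

Eli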